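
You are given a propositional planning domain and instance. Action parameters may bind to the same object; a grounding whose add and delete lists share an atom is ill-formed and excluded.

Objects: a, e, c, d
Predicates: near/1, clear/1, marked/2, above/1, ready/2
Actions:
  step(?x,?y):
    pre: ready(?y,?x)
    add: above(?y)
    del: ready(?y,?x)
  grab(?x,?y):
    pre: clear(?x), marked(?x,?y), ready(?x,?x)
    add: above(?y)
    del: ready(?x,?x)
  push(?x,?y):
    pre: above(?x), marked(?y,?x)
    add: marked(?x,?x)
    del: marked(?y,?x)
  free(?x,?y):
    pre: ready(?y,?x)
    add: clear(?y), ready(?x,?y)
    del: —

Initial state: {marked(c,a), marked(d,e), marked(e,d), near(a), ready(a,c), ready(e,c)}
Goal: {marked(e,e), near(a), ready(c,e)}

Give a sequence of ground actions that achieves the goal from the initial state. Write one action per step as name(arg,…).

1. free(c,e)  →  {clear(e), marked(c,a), marked(d,e), marked(e,d), near(a), ready(a,c), ready(c,e), ready(e,c)}
2. step(c,e)  →  {above(e), clear(e), marked(c,a), marked(d,e), marked(e,d), near(a), ready(a,c), ready(c,e)}
3. push(e,d)  →  {above(e), clear(e), marked(c,a), marked(e,d), marked(e,e), near(a), ready(a,c), ready(c,e)}

free(c,e); step(c,e); push(e,d)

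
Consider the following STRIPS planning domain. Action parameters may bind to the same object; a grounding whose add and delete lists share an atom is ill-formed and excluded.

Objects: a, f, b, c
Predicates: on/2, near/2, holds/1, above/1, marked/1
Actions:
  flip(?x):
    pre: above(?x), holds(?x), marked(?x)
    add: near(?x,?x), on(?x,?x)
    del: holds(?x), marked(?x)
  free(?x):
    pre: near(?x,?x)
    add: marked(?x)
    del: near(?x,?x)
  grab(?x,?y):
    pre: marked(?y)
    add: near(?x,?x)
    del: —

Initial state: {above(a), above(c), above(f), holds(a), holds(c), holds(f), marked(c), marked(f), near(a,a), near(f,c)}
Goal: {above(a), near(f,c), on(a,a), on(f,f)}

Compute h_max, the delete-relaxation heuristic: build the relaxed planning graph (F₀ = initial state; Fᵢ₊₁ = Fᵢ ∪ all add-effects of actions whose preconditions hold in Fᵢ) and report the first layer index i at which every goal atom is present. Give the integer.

F0 = init (10 atoms)
F1 = F0 ∪ {marked(a), near(b,b), near(c,c), near(f,f), on(c,c), on(f,f)}  (16 atoms)
F2 = F1 ∪ {marked(b), on(a,a)}  (18 atoms)
goal ⊆ F2  ⇒  h_max = 2

2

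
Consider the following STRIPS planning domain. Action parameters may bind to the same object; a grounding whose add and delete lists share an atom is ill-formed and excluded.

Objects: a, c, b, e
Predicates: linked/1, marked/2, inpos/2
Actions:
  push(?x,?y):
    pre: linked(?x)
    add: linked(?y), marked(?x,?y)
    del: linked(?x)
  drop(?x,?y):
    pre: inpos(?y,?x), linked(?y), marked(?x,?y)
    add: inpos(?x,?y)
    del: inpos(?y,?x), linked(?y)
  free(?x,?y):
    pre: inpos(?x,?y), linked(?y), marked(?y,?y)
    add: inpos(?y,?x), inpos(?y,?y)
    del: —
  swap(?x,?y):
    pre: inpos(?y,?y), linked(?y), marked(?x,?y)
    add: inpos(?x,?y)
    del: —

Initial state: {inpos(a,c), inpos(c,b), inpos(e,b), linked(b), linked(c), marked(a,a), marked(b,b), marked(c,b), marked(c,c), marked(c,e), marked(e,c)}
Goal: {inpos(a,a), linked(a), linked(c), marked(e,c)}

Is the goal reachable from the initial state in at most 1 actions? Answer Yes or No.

1. push(b,a)  →  {inpos(a,c), inpos(c,b), inpos(e,b), linked(a), linked(c), marked(a,a), marked(b,a), marked(b,b), marked(c,b), marked(c,c), marked(c,e), marked(e,c)}
2. free(a,c)  →  {inpos(a,c), inpos(c,a), inpos(c,b), inpos(c,c), inpos(e,b), linked(a), linked(c), marked(a,a), marked(b,a), marked(b,b), marked(c,b), marked(c,c), marked(c,e), marked(e,c)}
3. free(c,a)  →  {inpos(a,a), inpos(a,c), inpos(c,a), inpos(c,b), inpos(c,c), inpos(e,b), linked(a), linked(c), marked(a,a), marked(b,a), marked(b,b), marked(c,b), marked(c,c), marked(c,e), marked(e,c)}
optimal plan length = 3; 3 > 1

No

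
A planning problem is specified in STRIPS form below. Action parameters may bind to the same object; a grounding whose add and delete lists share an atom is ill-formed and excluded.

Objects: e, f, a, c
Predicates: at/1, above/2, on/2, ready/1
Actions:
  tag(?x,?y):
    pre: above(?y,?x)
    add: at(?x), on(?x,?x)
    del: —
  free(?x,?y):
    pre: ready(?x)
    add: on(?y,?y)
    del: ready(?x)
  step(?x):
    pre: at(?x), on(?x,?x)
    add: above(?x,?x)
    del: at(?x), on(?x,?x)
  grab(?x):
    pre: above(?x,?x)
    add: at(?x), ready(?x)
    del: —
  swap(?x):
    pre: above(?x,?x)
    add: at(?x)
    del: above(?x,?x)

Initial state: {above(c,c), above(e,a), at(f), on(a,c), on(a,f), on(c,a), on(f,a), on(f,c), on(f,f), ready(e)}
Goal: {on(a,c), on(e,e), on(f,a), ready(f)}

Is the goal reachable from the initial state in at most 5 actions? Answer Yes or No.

1. free(e,e)  →  {above(c,c), above(e,a), at(f), on(a,c), on(a,f), on(c,a), on(e,e), on(f,a), on(f,c), on(f,f)}
2. step(f)  →  {above(c,c), above(e,a), above(f,f), on(a,c), on(a,f), on(c,a), on(e,e), on(f,a), on(f,c)}
3. grab(f)  →  {above(c,c), above(e,a), above(f,f), at(f), on(a,c), on(a,f), on(c,a), on(e,e), on(f,a), on(f,c), ready(f)}
optimal plan length = 3; 3 ≤ 5

Yes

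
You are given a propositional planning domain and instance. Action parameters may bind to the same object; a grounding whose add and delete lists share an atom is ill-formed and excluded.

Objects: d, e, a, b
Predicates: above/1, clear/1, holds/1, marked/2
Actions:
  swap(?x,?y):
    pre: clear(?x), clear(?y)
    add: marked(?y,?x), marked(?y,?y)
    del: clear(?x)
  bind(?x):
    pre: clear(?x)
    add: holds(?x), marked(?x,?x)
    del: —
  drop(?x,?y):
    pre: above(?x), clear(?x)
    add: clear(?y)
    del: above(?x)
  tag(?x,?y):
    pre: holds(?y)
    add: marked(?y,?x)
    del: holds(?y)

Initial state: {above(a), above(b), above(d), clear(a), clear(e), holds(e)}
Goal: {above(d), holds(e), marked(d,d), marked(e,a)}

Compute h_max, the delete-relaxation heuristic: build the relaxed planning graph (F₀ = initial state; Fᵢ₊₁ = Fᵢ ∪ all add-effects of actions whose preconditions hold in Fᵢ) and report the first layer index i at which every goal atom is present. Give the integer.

F0 = init (6 atoms)
F1 = F0 ∪ {clear(b), clear(d), holds(a), marked(a,a), marked(a,e), marked(e,a), marked(e,b), marked(e,d), marked(e,e)}  (15 atoms)
F2 = F1 ∪ {holds(b), holds(d), marked(a,b), marked(a,d), marked(b,a), marked(b,b), marked(b,d), marked(b,e), marked(d,a), marked(d,b), marked(d,d), marked(d,e)}  (27 atoms)
goal ⊆ F2  ⇒  h_max = 2

2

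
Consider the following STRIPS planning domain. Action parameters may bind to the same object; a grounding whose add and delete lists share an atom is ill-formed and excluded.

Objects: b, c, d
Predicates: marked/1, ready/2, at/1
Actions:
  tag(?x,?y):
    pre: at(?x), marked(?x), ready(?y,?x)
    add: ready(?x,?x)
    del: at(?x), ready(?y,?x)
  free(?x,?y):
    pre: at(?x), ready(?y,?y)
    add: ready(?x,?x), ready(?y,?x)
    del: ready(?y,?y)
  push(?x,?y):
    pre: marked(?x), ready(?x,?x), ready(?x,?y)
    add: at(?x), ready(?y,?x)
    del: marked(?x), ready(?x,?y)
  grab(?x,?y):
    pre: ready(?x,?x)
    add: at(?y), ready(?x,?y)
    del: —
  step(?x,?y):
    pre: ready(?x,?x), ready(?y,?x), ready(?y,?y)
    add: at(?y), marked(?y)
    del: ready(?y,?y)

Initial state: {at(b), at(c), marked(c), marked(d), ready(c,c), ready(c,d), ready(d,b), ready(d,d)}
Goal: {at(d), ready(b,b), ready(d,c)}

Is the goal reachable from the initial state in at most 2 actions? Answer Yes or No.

1. free(b,c)  →  {at(b), at(c), marked(c), marked(d), ready(b,b), ready(c,b), ready(c,d), ready(d,b), ready(d,d)}
2. free(c,d)  →  {at(b), at(c), marked(c), marked(d), ready(b,b), ready(c,b), ready(c,c), ready(c,d), ready(d,b), ready(d,c)}
3. grab(b,d)  →  {at(b), at(c), at(d), marked(c), marked(d), ready(b,b), ready(b,d), ready(c,b), ready(c,c), ready(c,d), ready(d,b), ready(d,c)}
optimal plan length = 3; 3 > 2

No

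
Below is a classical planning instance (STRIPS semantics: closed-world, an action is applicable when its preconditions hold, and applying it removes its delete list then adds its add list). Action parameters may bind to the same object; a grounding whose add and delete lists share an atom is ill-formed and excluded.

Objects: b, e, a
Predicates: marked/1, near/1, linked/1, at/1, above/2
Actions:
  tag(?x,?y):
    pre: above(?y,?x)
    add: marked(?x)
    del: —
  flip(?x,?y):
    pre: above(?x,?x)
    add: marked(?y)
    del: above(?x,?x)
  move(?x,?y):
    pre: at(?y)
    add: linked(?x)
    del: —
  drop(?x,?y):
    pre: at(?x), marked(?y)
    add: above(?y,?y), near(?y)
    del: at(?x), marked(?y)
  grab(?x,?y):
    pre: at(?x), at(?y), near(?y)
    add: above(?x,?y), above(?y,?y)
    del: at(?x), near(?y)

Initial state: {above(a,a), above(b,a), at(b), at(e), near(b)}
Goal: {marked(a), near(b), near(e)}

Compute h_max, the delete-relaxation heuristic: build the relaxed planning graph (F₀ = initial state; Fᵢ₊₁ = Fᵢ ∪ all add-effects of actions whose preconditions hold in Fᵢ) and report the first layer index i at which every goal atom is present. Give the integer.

2

F0 = init (5 atoms)
F1 = F0 ∪ {above(b,b), above(e,b), linked(a), linked(b), linked(e), marked(a), marked(b), marked(e)}  (13 atoms)
F2 = F1 ∪ {above(e,e), near(a), near(e)}  (16 atoms)
goal ⊆ F2  ⇒  h_max = 2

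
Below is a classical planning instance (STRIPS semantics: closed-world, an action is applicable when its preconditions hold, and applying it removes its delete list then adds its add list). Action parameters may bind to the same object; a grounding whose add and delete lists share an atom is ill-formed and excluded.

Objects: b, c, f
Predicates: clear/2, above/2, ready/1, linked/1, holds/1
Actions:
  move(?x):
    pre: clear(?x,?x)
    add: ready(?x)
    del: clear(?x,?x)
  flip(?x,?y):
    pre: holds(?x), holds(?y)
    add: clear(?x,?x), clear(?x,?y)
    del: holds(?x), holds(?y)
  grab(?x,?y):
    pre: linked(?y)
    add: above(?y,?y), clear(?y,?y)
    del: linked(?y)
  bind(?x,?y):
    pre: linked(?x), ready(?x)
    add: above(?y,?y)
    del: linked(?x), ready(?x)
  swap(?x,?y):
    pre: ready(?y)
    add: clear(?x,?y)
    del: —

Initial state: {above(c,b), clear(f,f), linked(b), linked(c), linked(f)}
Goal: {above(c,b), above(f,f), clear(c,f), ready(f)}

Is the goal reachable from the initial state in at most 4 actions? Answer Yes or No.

1. move(f)  →  {above(c,b), linked(b), linked(c), linked(f), ready(f)}
2. grab(b,f)  →  {above(c,b), above(f,f), clear(f,f), linked(b), linked(c), ready(f)}
3. swap(c,f)  →  {above(c,b), above(f,f), clear(c,f), clear(f,f), linked(b), linked(c), ready(f)}
optimal plan length = 3; 3 ≤ 4

Yes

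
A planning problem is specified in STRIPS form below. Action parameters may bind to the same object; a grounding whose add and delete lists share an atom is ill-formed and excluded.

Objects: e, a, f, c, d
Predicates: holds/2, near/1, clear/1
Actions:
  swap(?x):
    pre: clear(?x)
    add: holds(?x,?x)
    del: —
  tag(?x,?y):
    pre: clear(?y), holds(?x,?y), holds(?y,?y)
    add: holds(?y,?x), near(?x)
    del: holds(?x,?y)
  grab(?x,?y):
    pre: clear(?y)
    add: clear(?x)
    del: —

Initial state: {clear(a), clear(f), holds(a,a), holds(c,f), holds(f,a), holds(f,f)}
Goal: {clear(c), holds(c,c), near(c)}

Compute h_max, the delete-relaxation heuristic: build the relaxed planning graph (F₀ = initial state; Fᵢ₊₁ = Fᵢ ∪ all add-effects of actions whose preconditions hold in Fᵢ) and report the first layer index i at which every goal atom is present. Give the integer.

F0 = init (6 atoms)
F1 = F0 ∪ {clear(c), clear(d), clear(e), holds(a,f), holds(f,c), near(c), near(f)}  (13 atoms)
F2 = F1 ∪ {holds(c,c), holds(d,d), holds(e,e), near(a)}  (17 atoms)
goal ⊆ F2  ⇒  h_max = 2

2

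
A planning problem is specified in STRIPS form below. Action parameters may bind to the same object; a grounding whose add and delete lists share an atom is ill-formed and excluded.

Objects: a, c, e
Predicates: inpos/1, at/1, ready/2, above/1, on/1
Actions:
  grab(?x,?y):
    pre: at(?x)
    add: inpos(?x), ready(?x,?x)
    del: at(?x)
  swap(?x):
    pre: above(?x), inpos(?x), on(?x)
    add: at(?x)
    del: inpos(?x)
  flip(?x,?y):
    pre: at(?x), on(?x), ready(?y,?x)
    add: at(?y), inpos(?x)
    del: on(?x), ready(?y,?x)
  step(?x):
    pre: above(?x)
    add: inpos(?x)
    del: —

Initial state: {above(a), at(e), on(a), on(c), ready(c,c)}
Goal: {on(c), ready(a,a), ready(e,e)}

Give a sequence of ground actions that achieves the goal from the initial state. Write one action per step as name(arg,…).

grab(e,a); step(a); swap(a); grab(a,a)

1. grab(e,a)  →  {above(a), inpos(e), on(a), on(c), ready(c,c), ready(e,e)}
2. step(a)  →  {above(a), inpos(a), inpos(e), on(a), on(c), ready(c,c), ready(e,e)}
3. swap(a)  →  {above(a), at(a), inpos(e), on(a), on(c), ready(c,c), ready(e,e)}
4. grab(a,a)  →  {above(a), inpos(a), inpos(e), on(a), on(c), ready(a,a), ready(c,c), ready(e,e)}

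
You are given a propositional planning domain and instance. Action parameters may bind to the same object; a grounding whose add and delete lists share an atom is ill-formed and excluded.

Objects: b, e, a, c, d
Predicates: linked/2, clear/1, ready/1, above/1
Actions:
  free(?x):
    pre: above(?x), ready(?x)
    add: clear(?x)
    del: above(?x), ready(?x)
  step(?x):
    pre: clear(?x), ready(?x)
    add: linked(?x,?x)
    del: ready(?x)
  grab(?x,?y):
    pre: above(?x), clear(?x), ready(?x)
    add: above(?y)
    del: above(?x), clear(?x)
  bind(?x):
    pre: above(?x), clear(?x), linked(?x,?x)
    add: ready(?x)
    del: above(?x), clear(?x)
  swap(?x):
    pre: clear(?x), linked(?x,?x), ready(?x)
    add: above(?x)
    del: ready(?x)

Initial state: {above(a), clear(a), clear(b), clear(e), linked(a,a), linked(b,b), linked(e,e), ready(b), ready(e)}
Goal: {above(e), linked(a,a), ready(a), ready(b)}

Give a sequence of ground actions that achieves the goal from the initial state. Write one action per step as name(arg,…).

bind(a); swap(e)

1. bind(a)  →  {clear(b), clear(e), linked(a,a), linked(b,b), linked(e,e), ready(a), ready(b), ready(e)}
2. swap(e)  →  {above(e), clear(b), clear(e), linked(a,a), linked(b,b), linked(e,e), ready(a), ready(b)}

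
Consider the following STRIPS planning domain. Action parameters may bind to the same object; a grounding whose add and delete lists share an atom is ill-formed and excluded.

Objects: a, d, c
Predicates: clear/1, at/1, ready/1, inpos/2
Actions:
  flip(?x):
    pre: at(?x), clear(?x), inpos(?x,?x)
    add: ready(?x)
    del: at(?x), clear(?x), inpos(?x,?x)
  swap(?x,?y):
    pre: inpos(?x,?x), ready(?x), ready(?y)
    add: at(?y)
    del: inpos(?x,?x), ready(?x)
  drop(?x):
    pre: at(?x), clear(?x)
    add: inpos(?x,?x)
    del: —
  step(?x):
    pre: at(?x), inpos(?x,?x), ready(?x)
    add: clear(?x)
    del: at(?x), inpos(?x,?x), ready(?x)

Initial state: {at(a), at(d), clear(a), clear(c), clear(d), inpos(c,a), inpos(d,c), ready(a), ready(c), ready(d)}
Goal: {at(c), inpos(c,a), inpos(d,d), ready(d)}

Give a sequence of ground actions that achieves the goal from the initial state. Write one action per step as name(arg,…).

1. drop(a)  →  {at(a), at(d), clear(a), clear(c), clear(d), inpos(a,a), inpos(c,a), inpos(d,c), ready(a), ready(c), ready(d)}
2. swap(a,c)  →  {at(a), at(c), at(d), clear(a), clear(c), clear(d), inpos(c,a), inpos(d,c), ready(c), ready(d)}
3. drop(d)  →  {at(a), at(c), at(d), clear(a), clear(c), clear(d), inpos(c,a), inpos(d,c), inpos(d,d), ready(c), ready(d)}

drop(a); swap(a,c); drop(d)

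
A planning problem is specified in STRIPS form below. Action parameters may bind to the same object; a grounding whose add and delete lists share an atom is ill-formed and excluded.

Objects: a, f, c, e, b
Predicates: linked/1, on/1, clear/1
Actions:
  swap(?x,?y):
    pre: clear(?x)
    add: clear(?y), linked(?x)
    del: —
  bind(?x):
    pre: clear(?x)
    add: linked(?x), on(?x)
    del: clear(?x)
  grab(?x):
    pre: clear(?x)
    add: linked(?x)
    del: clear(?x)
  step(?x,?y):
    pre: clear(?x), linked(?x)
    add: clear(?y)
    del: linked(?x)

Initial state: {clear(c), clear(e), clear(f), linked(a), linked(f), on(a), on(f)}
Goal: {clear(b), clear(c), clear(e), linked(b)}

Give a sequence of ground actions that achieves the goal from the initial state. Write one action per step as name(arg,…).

swap(f,b); swap(b,a)

1. swap(f,b)  →  {clear(b), clear(c), clear(e), clear(f), linked(a), linked(f), on(a), on(f)}
2. swap(b,a)  →  {clear(a), clear(b), clear(c), clear(e), clear(f), linked(a), linked(b), linked(f), on(a), on(f)}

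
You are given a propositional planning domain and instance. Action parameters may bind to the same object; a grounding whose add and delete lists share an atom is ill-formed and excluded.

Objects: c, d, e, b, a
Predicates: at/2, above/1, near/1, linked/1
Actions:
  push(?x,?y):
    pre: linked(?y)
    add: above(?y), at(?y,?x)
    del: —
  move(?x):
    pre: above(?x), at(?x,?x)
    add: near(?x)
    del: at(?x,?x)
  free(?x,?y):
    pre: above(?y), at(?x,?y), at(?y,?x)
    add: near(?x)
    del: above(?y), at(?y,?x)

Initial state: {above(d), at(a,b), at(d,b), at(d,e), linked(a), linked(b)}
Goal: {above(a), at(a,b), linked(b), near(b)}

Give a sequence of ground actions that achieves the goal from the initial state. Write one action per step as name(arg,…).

1. push(c,a)  →  {above(a), above(d), at(a,b), at(a,c), at(d,b), at(d,e), linked(a), linked(b)}
2. push(d,b)  →  {above(a), above(b), above(d), at(a,b), at(a,c), at(b,d), at(d,b), at(d,e), linked(a), linked(b)}
3. free(b,d)  →  {above(a), above(b), at(a,b), at(a,c), at(b,d), at(d,e), linked(a), linked(b), near(b)}

push(c,a); push(d,b); free(b,d)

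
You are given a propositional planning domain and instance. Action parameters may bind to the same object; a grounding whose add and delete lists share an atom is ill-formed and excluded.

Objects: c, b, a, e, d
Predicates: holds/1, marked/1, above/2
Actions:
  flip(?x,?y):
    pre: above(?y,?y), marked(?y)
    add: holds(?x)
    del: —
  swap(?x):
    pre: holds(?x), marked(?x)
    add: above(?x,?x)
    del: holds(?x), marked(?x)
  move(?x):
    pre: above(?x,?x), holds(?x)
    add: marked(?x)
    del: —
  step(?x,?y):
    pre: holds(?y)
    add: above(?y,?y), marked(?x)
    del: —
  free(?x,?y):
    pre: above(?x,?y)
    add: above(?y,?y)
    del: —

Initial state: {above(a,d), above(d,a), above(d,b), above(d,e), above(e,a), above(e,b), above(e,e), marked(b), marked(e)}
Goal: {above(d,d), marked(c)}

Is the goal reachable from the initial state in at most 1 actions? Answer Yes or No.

No

1. flip(d,e)  →  {above(a,d), above(d,a), above(d,b), above(d,e), above(e,a), above(e,b), above(e,e), holds(d), marked(b), marked(e)}
2. step(c,d)  →  {above(a,d), above(d,a), above(d,b), above(d,d), above(d,e), above(e,a), above(e,b), above(e,e), holds(d), marked(b), marked(c), marked(e)}
optimal plan length = 2; 2 > 1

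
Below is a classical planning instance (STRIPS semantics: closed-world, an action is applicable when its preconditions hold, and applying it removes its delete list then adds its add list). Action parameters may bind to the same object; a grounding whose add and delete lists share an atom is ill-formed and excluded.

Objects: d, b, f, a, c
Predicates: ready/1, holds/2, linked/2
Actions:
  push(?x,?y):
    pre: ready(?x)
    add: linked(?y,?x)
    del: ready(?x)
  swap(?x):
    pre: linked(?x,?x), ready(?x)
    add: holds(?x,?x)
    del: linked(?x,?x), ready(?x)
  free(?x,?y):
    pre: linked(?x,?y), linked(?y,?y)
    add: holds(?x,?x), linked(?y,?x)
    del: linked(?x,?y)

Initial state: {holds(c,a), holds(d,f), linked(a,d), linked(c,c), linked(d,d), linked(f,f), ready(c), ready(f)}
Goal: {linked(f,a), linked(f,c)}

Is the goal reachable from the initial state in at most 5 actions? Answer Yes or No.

1. push(f,a)  →  {holds(c,a), holds(d,f), linked(a,d), linked(a,f), linked(c,c), linked(d,d), linked(f,f), ready(c)}
2. push(c,f)  →  {holds(c,a), holds(d,f), linked(a,d), linked(a,f), linked(c,c), linked(d,d), linked(f,c), linked(f,f)}
3. free(a,f)  →  {holds(a,a), holds(c,a), holds(d,f), linked(a,d), linked(c,c), linked(d,d), linked(f,a), linked(f,c), linked(f,f)}
optimal plan length = 3; 3 ≤ 5

Yes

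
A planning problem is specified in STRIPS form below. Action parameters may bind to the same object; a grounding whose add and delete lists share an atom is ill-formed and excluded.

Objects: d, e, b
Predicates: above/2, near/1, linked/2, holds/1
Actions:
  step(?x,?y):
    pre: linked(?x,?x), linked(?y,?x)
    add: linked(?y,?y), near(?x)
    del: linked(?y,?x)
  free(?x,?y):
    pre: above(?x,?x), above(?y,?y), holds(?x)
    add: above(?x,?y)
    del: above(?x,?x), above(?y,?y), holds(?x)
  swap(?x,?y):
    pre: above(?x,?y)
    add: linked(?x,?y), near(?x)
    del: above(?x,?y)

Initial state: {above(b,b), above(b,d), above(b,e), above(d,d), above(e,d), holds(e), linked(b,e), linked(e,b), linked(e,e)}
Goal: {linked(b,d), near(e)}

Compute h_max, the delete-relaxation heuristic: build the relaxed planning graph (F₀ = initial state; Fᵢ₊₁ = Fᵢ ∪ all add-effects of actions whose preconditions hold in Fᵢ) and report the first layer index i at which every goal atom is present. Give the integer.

1

F0 = init (9 atoms)
F1 = F0 ∪ {linked(b,b), linked(b,d), linked(d,d), linked(e,d), near(b), near(d), near(e)}  (16 atoms)
goal ⊆ F1  ⇒  h_max = 1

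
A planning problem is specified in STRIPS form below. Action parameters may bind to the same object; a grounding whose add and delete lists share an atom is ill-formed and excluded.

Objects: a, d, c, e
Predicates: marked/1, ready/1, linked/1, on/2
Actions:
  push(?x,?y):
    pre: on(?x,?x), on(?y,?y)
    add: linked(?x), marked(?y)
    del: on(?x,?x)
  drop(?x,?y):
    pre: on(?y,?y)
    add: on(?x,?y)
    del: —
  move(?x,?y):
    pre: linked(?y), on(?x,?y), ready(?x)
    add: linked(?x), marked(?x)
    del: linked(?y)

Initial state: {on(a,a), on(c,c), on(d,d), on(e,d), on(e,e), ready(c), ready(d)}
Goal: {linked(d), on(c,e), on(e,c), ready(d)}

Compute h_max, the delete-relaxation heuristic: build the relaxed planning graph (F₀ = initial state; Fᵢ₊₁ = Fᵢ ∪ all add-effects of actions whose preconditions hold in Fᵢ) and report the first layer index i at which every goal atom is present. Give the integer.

F0 = init (7 atoms)
F1 = F0 ∪ {linked(a), linked(c), linked(d), linked(e), marked(a), marked(c), marked(d), marked(e), on(a,c), on(a,d), on(a,e), on(c,a), on(c,d), on(c,e), on(d,a), on(d,c), on(d,e), on(e,a), on(e,c)}  (26 atoms)
goal ⊆ F1  ⇒  h_max = 1

1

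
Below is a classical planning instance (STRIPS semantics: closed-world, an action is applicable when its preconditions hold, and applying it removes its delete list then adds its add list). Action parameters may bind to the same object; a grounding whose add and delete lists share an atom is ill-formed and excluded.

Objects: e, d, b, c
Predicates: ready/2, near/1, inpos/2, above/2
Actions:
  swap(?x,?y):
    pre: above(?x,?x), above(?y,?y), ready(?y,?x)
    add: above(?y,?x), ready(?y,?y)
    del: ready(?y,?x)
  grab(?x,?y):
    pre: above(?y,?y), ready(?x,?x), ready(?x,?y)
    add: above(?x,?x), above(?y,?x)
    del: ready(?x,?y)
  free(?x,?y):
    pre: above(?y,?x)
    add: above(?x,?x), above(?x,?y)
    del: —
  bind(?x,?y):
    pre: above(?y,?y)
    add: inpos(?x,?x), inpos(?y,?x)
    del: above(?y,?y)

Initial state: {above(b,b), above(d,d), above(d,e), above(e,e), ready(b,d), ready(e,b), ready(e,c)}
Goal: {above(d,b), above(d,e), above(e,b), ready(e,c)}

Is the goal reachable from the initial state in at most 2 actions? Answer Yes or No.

No

1. swap(d,b)  →  {above(b,b), above(b,d), above(d,d), above(d,e), above(e,e), ready(b,b), ready(e,b), ready(e,c)}
2. swap(b,e)  →  {above(b,b), above(b,d), above(d,d), above(d,e), above(e,b), above(e,e), ready(b,b), ready(e,c), ready(e,e)}
3. free(d,b)  →  {above(b,b), above(b,d), above(d,b), above(d,d), above(d,e), above(e,b), above(e,e), ready(b,b), ready(e,c), ready(e,e)}
optimal plan length = 3; 3 > 2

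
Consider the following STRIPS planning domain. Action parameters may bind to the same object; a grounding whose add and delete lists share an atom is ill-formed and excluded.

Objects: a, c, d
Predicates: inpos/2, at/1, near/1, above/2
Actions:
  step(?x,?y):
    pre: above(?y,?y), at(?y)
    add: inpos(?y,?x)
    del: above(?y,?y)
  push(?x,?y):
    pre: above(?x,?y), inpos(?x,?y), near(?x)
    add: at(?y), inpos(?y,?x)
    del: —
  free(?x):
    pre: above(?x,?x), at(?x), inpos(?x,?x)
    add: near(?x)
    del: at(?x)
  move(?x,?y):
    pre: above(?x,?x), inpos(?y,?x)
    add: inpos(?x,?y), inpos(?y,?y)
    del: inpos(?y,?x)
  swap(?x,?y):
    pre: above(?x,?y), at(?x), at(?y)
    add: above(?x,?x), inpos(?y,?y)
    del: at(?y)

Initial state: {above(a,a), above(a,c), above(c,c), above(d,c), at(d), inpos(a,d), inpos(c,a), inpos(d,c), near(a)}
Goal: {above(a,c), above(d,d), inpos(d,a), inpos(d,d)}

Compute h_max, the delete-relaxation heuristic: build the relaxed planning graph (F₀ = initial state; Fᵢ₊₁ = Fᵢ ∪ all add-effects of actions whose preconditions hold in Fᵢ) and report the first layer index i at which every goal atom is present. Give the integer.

4

F0 = init (9 atoms)
F1 = F0 ∪ {inpos(a,c), inpos(c,c), inpos(c,d), inpos(d,d)}  (13 atoms)
F2 = F1 ∪ {at(c), inpos(a,a)}  (15 atoms)
F3 = F2 ∪ {above(d,d), at(a), near(c)}  (18 atoms)
F4 = F3 ∪ {inpos(d,a), near(d)}  (20 atoms)
goal ⊆ F4  ⇒  h_max = 4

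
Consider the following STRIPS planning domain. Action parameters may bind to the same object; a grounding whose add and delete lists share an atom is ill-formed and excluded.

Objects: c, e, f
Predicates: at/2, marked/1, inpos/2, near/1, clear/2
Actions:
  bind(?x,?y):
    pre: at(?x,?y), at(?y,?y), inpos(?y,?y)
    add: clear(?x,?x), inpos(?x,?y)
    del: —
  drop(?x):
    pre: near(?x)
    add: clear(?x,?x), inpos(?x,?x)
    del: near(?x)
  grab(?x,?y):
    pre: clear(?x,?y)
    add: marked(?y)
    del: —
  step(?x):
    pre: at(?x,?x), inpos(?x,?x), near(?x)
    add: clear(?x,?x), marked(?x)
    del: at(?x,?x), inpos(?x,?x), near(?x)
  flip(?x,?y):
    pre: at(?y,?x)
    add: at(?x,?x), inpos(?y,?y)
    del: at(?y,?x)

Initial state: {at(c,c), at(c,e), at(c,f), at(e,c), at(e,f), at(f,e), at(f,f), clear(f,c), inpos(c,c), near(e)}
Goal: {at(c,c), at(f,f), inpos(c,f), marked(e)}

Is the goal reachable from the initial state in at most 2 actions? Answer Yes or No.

1. bind(e,c)  →  {at(c,c), at(c,e), at(c,f), at(e,c), at(e,f), at(f,e), at(f,f), clear(e,e), clear(f,c), inpos(c,c), inpos(e,c), near(e)}
2. grab(e,e)  →  {at(c,c), at(c,e), at(c,f), at(e,c), at(e,f), at(f,e), at(f,f), clear(e,e), clear(f,c), inpos(c,c), inpos(e,c), marked(e), near(e)}
3. flip(e,f)  →  {at(c,c), at(c,e), at(c,f), at(e,c), at(e,e), at(e,f), at(f,f), clear(e,e), clear(f,c), inpos(c,c), inpos(e,c), inpos(f,f), marked(e), near(e)}
4. bind(c,f)  →  {at(c,c), at(c,e), at(c,f), at(e,c), at(e,e), at(e,f), at(f,f), clear(c,c), clear(e,e), clear(f,c), inpos(c,c), inpos(c,f), inpos(e,c), inpos(f,f), marked(e), near(e)}
optimal plan length = 4; 4 > 2

No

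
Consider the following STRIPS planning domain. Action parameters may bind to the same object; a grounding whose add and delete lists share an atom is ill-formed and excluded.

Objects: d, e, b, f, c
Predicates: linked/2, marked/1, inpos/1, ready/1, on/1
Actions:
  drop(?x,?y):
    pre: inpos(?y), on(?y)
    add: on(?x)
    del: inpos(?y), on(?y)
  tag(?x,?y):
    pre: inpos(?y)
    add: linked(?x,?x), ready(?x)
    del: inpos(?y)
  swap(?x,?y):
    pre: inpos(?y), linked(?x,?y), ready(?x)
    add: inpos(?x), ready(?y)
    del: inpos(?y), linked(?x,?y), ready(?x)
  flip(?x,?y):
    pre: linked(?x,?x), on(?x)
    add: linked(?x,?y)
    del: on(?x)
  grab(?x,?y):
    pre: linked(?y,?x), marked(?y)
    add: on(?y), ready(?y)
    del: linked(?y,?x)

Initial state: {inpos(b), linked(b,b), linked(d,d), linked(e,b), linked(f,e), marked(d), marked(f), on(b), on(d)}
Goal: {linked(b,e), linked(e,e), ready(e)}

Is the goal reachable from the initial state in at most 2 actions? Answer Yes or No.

Yes

1. tag(e,b)  →  {linked(b,b), linked(d,d), linked(e,b), linked(e,e), linked(f,e), marked(d), marked(f), on(b), on(d), ready(e)}
2. flip(b,e)  →  {linked(b,b), linked(b,e), linked(d,d), linked(e,b), linked(e,e), linked(f,e), marked(d), marked(f), on(d), ready(e)}
optimal plan length = 2; 2 ≤ 2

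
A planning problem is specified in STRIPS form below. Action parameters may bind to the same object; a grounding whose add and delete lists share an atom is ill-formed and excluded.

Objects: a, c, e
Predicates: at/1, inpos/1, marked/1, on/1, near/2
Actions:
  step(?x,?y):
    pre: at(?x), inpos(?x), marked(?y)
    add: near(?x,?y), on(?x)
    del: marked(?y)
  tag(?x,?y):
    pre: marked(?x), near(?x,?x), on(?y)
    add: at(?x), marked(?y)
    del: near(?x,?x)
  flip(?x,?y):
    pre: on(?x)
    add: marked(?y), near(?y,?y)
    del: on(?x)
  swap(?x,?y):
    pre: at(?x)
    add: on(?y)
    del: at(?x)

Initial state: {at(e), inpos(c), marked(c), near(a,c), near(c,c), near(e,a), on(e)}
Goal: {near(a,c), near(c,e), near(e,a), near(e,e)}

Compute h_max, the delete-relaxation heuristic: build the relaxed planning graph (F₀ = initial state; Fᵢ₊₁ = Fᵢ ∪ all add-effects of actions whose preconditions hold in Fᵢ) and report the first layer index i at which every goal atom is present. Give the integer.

2

F0 = init (7 atoms)
F1 = F0 ∪ {at(c), marked(a), marked(e), near(a,a), near(e,e), on(a), on(c)}  (14 atoms)
F2 = F1 ∪ {at(a), near(c,a), near(c,e)}  (17 atoms)
goal ⊆ F2  ⇒  h_max = 2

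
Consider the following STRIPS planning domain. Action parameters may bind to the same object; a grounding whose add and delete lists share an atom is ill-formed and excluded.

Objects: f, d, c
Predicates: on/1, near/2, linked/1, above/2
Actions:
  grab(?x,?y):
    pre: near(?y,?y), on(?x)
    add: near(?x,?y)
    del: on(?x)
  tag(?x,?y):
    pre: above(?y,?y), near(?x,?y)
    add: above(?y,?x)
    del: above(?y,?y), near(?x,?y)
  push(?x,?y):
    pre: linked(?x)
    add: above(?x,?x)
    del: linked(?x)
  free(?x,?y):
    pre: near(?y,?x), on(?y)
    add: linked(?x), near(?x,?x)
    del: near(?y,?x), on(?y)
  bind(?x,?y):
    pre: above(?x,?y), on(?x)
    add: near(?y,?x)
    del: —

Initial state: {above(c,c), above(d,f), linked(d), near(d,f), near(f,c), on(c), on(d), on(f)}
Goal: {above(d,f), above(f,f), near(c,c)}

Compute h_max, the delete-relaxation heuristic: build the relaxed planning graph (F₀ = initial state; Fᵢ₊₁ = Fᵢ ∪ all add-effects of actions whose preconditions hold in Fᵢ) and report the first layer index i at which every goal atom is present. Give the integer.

2

F0 = init (8 atoms)
F1 = F0 ∪ {above(c,f), above(d,d), linked(c), linked(f), near(c,c), near(f,d), near(f,f)}  (15 atoms)
F2 = F1 ∪ {above(f,f), near(c,f), near(d,c), near(d,d)}  (19 atoms)
goal ⊆ F2  ⇒  h_max = 2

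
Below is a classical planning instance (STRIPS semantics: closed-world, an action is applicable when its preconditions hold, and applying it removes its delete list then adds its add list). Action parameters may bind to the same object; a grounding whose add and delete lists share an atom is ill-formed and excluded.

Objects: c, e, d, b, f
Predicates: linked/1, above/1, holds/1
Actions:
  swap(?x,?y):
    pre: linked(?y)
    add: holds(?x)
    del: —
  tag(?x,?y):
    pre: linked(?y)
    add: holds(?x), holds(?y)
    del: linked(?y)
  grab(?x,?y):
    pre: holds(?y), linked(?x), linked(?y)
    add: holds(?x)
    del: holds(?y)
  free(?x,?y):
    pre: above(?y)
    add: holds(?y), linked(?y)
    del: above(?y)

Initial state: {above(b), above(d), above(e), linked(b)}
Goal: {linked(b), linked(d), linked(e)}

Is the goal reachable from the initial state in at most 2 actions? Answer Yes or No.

1. free(c,e)  →  {above(b), above(d), holds(e), linked(b), linked(e)}
2. free(c,d)  →  {above(b), holds(d), holds(e), linked(b), linked(d), linked(e)}
optimal plan length = 2; 2 ≤ 2

Yes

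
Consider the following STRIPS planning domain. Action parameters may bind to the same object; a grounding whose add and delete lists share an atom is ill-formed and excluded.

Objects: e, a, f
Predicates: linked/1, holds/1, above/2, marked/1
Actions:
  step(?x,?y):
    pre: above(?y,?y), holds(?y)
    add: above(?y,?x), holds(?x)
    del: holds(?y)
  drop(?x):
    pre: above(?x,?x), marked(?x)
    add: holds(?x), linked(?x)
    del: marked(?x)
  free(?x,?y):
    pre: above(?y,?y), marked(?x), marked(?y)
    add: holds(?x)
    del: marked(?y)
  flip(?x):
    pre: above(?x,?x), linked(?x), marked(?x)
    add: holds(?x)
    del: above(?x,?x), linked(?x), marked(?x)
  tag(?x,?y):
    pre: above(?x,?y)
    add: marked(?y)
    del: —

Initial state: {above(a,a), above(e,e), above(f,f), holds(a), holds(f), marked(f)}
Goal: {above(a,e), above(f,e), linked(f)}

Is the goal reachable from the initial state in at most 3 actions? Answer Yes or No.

1. step(e,a)  →  {above(a,a), above(a,e), above(e,e), above(f,f), holds(e), holds(f), marked(f)}
2. step(e,f)  →  {above(a,a), above(a,e), above(e,e), above(f,e), above(f,f), holds(e), marked(f)}
3. drop(f)  →  {above(a,a), above(a,e), above(e,e), above(f,e), above(f,f), holds(e), holds(f), linked(f)}
optimal plan length = 3; 3 ≤ 3

Yes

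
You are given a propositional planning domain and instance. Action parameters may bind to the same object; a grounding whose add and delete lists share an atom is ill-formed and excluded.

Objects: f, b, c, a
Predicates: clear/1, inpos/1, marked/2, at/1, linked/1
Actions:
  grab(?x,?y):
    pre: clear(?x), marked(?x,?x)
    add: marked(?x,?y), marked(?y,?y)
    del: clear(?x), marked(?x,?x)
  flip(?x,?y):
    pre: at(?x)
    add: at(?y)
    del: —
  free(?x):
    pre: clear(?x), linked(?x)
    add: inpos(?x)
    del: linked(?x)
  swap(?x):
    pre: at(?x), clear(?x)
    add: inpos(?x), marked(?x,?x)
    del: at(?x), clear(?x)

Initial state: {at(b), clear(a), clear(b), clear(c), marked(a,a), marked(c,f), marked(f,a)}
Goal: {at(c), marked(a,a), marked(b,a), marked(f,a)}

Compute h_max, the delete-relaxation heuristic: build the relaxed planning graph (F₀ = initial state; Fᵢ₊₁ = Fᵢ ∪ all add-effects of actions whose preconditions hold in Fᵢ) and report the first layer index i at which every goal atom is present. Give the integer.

2

F0 = init (7 atoms)
F1 = F0 ∪ {at(a), at(c), at(f), inpos(b), marked(a,b), marked(a,c), marked(a,f), marked(b,b), marked(c,c), marked(f,f)}  (17 atoms)
F2 = F1 ∪ {inpos(a), inpos(c), marked(b,a), marked(b,c), marked(b,f), marked(c,a), marked(c,b)}  (24 atoms)
goal ⊆ F2  ⇒  h_max = 2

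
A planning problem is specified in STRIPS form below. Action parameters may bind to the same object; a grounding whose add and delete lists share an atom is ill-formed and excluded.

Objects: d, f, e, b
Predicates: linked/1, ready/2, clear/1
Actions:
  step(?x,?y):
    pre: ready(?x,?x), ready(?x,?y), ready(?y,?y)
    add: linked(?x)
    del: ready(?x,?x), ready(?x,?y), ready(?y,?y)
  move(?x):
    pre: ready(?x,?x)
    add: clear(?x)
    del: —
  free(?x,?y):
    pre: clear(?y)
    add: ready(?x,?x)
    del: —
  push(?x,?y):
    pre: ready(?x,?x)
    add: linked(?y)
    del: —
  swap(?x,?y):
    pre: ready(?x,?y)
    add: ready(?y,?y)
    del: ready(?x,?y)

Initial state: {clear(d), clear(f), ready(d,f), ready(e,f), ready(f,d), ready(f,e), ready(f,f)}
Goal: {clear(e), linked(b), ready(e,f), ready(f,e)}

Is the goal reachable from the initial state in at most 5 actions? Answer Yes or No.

1. free(e,d)  →  {clear(d), clear(f), ready(d,f), ready(e,e), ready(e,f), ready(f,d), ready(f,e), ready(f,f)}
2. move(e)  →  {clear(d), clear(e), clear(f), ready(d,f), ready(e,e), ready(e,f), ready(f,d), ready(f,e), ready(f,f)}
3. push(f,b)  →  {clear(d), clear(e), clear(f), linked(b), ready(d,f), ready(e,e), ready(e,f), ready(f,d), ready(f,e), ready(f,f)}
optimal plan length = 3; 3 ≤ 5

Yes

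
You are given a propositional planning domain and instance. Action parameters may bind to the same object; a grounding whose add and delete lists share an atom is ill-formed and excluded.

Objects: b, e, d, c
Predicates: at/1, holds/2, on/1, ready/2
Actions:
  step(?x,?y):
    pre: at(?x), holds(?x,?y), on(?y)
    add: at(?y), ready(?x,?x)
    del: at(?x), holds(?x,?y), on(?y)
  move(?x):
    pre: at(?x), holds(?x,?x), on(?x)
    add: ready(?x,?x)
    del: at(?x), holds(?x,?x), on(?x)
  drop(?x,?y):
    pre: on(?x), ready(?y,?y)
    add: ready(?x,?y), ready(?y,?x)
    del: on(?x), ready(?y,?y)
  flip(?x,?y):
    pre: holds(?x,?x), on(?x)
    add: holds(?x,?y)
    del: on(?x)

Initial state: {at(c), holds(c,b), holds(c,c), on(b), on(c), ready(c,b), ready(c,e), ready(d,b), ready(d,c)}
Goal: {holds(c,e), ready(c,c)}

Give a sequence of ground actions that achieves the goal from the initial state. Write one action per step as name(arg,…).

1. step(c,b)  →  {at(b), holds(c,c), on(c), ready(c,b), ready(c,c), ready(c,e), ready(d,b), ready(d,c)}
2. flip(c,e)  →  {at(b), holds(c,c), holds(c,e), ready(c,b), ready(c,c), ready(c,e), ready(d,b), ready(d,c)}

step(c,b); flip(c,e)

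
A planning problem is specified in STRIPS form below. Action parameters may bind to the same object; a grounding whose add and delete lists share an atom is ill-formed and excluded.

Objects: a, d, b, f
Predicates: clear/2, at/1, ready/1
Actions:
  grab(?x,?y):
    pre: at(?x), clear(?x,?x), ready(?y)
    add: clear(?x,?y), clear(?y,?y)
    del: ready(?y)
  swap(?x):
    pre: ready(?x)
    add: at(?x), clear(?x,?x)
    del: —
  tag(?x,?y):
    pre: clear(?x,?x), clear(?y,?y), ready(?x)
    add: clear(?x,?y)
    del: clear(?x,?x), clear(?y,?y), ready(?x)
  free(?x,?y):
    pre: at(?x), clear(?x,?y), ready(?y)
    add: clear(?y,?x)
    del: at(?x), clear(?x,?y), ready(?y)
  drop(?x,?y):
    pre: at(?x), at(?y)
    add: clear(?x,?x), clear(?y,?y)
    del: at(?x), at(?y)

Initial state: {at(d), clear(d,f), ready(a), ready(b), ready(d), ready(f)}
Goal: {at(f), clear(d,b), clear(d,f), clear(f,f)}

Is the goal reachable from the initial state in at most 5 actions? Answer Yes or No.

Yes

1. swap(d)  →  {at(d), clear(d,d), clear(d,f), ready(a), ready(b), ready(d), ready(f)}
2. grab(d,b)  →  {at(d), clear(b,b), clear(d,b), clear(d,d), clear(d,f), ready(a), ready(d), ready(f)}
3. swap(f)  →  {at(d), at(f), clear(b,b), clear(d,b), clear(d,d), clear(d,f), clear(f,f), ready(a), ready(d), ready(f)}
optimal plan length = 3; 3 ≤ 5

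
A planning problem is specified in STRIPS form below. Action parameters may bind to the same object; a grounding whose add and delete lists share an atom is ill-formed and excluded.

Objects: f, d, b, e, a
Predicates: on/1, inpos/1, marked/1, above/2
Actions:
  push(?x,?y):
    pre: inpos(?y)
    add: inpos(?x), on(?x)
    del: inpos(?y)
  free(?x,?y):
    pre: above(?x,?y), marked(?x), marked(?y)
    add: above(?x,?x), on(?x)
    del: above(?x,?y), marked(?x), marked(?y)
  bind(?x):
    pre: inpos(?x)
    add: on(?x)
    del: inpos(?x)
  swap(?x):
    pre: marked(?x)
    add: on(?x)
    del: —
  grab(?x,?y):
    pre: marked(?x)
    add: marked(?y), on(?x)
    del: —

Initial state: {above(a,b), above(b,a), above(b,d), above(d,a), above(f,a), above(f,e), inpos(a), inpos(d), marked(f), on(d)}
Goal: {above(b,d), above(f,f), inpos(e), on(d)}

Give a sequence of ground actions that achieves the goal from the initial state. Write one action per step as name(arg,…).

push(e,d); grab(f,e); free(f,e)

1. push(e,d)  →  {above(a,b), above(b,a), above(b,d), above(d,a), above(f,a), above(f,e), inpos(a), inpos(e), marked(f), on(d), on(e)}
2. grab(f,e)  →  {above(a,b), above(b,a), above(b,d), above(d,a), above(f,a), above(f,e), inpos(a), inpos(e), marked(e), marked(f), on(d), on(e), on(f)}
3. free(f,e)  →  {above(a,b), above(b,a), above(b,d), above(d,a), above(f,a), above(f,f), inpos(a), inpos(e), on(d), on(e), on(f)}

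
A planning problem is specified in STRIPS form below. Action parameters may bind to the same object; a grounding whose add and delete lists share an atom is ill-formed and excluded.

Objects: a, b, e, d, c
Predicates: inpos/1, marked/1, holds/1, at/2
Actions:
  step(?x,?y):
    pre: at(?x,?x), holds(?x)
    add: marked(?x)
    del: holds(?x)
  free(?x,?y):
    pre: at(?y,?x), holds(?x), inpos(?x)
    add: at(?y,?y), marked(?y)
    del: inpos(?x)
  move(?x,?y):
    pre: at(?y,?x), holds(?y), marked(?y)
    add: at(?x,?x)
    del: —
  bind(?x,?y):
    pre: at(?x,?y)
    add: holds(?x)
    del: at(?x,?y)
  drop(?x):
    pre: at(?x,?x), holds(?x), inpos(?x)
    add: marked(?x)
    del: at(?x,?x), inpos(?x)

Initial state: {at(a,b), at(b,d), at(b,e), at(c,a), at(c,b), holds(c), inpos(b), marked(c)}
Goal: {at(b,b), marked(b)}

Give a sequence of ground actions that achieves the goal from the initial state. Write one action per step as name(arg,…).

1. move(b,c)  →  {at(a,b), at(b,b), at(b,d), at(b,e), at(c,a), at(c,b), holds(c), inpos(b), marked(c)}
2. bind(b,e)  →  {at(a,b), at(b,b), at(b,d), at(c,a), at(c,b), holds(b), holds(c), inpos(b), marked(c)}
3. step(b,a)  →  {at(a,b), at(b,b), at(b,d), at(c,a), at(c,b), holds(c), inpos(b), marked(b), marked(c)}

move(b,c); bind(b,e); step(b,a)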